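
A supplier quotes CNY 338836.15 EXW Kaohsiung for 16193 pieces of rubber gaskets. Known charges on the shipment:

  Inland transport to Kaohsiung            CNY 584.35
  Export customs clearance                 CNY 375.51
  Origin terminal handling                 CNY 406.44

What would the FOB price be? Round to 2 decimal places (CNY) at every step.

FOB price: CNY 340202.45

From EXW to FOB, the seller additionally bears: inland to port, export clearance, origin terminal.
FOB price = 338836.15 + 584.35 + 375.51 + 406.44 = 340202.45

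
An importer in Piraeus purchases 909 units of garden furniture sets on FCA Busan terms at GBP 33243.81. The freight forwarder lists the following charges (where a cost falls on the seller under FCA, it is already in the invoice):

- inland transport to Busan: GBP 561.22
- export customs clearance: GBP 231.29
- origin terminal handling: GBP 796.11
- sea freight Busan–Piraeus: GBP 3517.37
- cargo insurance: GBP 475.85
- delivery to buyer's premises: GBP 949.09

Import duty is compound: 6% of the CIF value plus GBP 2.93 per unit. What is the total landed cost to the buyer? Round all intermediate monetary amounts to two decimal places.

Total landed cost: GBP 43927.59

FCA: the seller delivers export-cleared goods to the carrier; the buyer bears costs from that point.
Already in the invoice (seller's account under FCA): inland to port, export clearance — exclude.
CIF value = FCA price + origin terminal + freight + insurance = 33243.81 + 796.11 + 3517.37 + 475.85 = 38033.14
Ad valorem component: 38033.14 × 6% = 2281.99
Specific component: 909 × 2.93 = 2663.37
Import duty = 2281.99 + 2663.37 = 4945.36
Buyer bears: origin terminal 796.11 + freight 3517.37 + insurance 475.85 + delivery 949.09 + duty 4945.36 = 10683.78
Landed cost = invoice 33243.81 + 10683.78 = 43927.59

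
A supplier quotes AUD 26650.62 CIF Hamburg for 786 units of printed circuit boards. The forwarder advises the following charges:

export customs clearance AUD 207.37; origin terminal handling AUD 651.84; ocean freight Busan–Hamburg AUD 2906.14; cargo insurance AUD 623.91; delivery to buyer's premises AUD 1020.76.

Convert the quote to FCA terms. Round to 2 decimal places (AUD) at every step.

FCA price: AUD 22468.73

Not relevant to the conversion: export clearance — on the seller under both CIF and FCA; already in the CIF price and stays in the FCA price. delivery — on the buyer under both terms; not part of either seller's price.
From CIF to FCA, the seller no longer bears: origin terminal, freight, insurance.
FCA price = 26650.62 − 651.84 − 2906.14 − 623.91 = 22468.73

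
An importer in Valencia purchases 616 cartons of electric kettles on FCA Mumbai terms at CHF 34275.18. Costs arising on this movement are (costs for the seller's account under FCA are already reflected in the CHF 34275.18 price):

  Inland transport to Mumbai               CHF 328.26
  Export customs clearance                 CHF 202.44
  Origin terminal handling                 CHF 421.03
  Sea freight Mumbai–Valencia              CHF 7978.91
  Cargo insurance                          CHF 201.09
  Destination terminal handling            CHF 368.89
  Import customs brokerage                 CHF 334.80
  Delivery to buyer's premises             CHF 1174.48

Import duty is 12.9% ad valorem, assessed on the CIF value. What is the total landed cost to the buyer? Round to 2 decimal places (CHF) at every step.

Total landed cost: CHF 50285.41

FCA: the seller delivers export-cleared goods to the carrier; the buyer bears costs from that point.
Already in the invoice (seller's account under FCA): inland to port, export clearance — exclude.
CIF value = FCA price + origin terminal + freight + insurance = 34275.18 + 421.03 + 7978.91 + 201.09 = 42876.21
Import duty = 42876.21 × 12.9% = 5531.03
Buyer bears: origin terminal 421.03 + freight 7978.91 + insurance 201.09 + destination terminal 368.89 + brokerage 334.80 + delivery 1174.48 + duty 5531.03 = 16010.23
Landed cost = invoice 34275.18 + 16010.23 = 50285.41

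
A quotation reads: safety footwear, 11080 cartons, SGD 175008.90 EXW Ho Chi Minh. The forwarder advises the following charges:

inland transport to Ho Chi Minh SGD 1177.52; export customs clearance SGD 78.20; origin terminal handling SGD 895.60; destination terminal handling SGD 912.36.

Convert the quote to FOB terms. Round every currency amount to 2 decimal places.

FOB price: SGD 177160.22

Not relevant to the conversion: destination terminal — on the buyer under both terms; not part of either seller's price.
From EXW to FOB, the seller additionally bears: inland to port, export clearance, origin terminal.
FOB price = 175008.90 + 1177.52 + 78.20 + 895.60 = 177160.22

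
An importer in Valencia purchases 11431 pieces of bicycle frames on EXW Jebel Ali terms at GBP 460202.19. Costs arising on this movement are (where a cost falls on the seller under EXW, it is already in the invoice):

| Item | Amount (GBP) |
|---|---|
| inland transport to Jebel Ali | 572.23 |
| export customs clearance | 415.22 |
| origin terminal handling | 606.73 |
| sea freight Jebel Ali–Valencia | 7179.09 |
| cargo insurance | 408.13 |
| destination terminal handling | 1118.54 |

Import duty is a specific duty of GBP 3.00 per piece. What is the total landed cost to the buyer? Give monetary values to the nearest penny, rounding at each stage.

Total landed cost: GBP 504795.13

EXW: the seller makes goods available at their premises; the buyer bears all onward costs.
CIF value = EXW price + inland to port + export clearance + origin terminal + freight + insurance = 460202.19 + 572.23 + 415.22 + 606.73 + 7179.09 + 408.13 = 469383.59
Import duty = 11431 × 3.00 = 34293.00
Buyer bears: inland to port 572.23 + export clearance 415.22 + origin terminal 606.73 + freight 7179.09 + insurance 408.13 + destination terminal 1118.54 + duty 34293.00 = 44592.94
Landed cost = invoice 460202.19 + 44592.94 = 504795.13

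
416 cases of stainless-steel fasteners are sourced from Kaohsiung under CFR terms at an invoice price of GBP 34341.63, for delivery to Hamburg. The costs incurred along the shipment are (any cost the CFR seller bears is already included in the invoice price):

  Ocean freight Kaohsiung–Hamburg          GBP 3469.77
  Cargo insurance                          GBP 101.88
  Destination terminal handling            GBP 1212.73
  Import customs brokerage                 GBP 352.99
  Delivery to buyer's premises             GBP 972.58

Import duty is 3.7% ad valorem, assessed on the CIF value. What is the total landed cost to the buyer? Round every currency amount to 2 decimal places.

CFR: the seller pays costs through ocean freight to the destination port, but not insurance.
Already in the invoice (seller's account under CFR): freight — exclude.
CIF value = CFR price + insurance = 34341.63 + 101.88 = 34443.51
Import duty = 34443.51 × 3.7% = 1274.41
Buyer bears: insurance 101.88 + destination terminal 1212.73 + brokerage 352.99 + delivery 972.58 + duty 1274.41 = 3914.59
Landed cost = invoice 34341.63 + 3914.59 = 38256.22

Total landed cost: GBP 38256.22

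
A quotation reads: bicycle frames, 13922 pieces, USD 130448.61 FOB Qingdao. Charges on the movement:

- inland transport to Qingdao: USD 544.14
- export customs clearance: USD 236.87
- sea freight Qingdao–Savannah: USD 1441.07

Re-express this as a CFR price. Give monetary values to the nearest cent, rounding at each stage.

Not relevant to the conversion: inland to port, export clearance — on the seller under both FOB and CFR; already in the FOB price and stays in the CFR price.
From FOB to CFR, the seller additionally bears: freight.
CFR price = 130448.61 + 1441.07 = 131889.68

CFR price: USD 131889.68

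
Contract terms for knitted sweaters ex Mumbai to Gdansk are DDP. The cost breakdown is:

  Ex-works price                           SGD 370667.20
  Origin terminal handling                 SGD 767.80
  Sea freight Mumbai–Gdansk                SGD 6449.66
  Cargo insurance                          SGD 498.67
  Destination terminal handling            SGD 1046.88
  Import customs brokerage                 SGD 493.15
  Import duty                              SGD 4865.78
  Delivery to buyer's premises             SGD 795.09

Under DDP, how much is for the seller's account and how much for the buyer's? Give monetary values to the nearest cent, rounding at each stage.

Seller: SGD 385584.23; buyer: SGD 0.00

DDP: the seller bears all costs including import duty.
Seller's account: goods 370667.20 + origin terminal 767.80 + freight 6449.66 + insurance 498.67 + destination terminal 1046.88 + brokerage 493.15 + duty 4865.78 + delivery 795.09 = 385584.23
Buyer's account: 0.00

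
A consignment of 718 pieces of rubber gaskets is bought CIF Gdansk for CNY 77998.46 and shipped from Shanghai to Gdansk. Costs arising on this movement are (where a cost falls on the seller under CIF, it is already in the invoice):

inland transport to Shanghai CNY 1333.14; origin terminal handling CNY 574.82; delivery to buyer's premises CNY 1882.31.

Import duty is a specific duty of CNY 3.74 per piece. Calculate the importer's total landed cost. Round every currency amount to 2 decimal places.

Total landed cost: CNY 82566.09

CIF: the seller pays costs through ocean freight and marine insurance to the destination port.
Already in the invoice (seller's account under CIF): inland to port, origin terminal — exclude.
The CIF price already equals the CIF value: 77998.46
Import duty = 718 × 3.74 = 2685.32
Buyer bears: delivery 1882.31 + duty 2685.32 = 4567.63
Landed cost = invoice 77998.46 + 4567.63 = 82566.09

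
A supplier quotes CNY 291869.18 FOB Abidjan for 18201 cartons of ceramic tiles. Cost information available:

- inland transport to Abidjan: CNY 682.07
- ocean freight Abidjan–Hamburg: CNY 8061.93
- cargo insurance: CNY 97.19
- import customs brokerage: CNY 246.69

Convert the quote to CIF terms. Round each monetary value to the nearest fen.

CIF price: CNY 300028.30

Not relevant to the conversion: inland to port — on the seller under both FOB and CIF; already in the FOB price and stays in the CIF price. brokerage — on the buyer under both terms; not part of either seller's price.
From FOB to CIF, the seller additionally bears: freight, insurance.
CIF price = 291869.18 + 8061.93 + 97.19 = 300028.30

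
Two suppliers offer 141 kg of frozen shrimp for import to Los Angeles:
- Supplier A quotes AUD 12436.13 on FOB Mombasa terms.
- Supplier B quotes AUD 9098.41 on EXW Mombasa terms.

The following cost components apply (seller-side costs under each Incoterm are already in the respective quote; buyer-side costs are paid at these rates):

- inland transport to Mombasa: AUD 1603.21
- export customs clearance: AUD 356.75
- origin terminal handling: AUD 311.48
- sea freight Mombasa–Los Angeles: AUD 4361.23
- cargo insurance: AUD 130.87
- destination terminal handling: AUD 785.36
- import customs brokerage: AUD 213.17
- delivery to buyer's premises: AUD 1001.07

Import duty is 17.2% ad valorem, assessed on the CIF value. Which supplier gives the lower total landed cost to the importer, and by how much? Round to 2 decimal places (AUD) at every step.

Supplier B is cheaper by AUD 1249.68

Supplier A (FOB):
CIF value = FOB price + freight + insurance = 12436.13 + 4361.23 + 130.87 = 16928.23
Import duty = 16928.23 × 17.2% = 2911.66
Buyer bears (A): 4361.23 + 130.87 + 785.36 + 213.17 + 1001.07 = 6491.70
Landed cost (A) = invoice 12436.13 + 6491.70 + duty 2911.66 = 21839.49
Supplier B (EXW):
CIF value = EXW price + inland to port + export clearance + origin terminal + freight + insurance = 9098.41 + 1603.21 + 356.75 + 311.48 + 4361.23 + 130.87 = 15861.95
Import duty = 15861.95 × 17.2% = 2728.26
Buyer bears (B): 1603.21 + 356.75 + 311.48 + 4361.23 + 130.87 + 785.36 + 213.17 + 1001.07 = 8763.14
Landed cost (B) = invoice 9098.41 + 8763.14 + duty 2728.26 = 20589.81
Difference = |21839.49 − 20589.81| = 1249.68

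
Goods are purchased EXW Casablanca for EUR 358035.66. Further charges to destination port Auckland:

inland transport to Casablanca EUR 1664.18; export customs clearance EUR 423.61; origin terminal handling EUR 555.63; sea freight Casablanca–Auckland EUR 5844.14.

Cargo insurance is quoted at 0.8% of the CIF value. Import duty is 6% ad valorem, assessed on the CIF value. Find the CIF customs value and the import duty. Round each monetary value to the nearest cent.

CIF value: EUR 369479.05; import duty: EUR 22168.74

Let C be the CIF value. C = EXW price + pre-shipment costs + freight + 0.8% × C
C − 0.8% × C = 358035.66 + 1664.18 + 423.61 + 555.63 + 5844.14
0.992 × C = 366523.22
C = 366523.22 / 0.992 = 369479.05
Insurance premium = 0.8% × 369479.05 = 2955.83
Import duty = 369479.05 × 6% = 22168.74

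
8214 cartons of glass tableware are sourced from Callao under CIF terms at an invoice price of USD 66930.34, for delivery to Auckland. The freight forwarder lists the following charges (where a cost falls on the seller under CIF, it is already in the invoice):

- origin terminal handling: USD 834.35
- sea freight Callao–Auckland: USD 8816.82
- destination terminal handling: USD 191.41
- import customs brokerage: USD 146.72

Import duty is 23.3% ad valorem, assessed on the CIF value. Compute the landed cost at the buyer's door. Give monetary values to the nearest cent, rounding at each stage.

Total landed cost: USD 82863.24

CIF: the seller pays costs through ocean freight and marine insurance to the destination port.
Already in the invoice (seller's account under CIF): origin terminal, freight — exclude.
The CIF price already equals the CIF value: 66930.34
Import duty = 66930.34 × 23.3% = 15594.77
Buyer bears: destination terminal 191.41 + brokerage 146.72 + duty 15594.77 = 15932.90
Landed cost = invoice 66930.34 + 15932.90 = 82863.24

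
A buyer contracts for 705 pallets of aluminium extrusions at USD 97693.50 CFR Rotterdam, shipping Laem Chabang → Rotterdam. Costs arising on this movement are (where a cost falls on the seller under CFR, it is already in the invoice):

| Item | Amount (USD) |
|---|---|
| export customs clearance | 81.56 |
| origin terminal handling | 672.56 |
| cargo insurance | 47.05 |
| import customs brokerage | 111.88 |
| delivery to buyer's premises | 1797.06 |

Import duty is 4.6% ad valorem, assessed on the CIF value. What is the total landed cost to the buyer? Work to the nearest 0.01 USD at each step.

Total landed cost: USD 104145.56

CFR: the seller pays costs through ocean freight to the destination port, but not insurance.
Already in the invoice (seller's account under CFR): export clearance, origin terminal — exclude.
CIF value = CFR price + insurance = 97693.50 + 47.05 = 97740.55
Import duty = 97740.55 × 4.6% = 4496.07
Buyer bears: insurance 47.05 + brokerage 111.88 + delivery 1797.06 + duty 4496.07 = 6452.06
Landed cost = invoice 97693.50 + 6452.06 = 104145.56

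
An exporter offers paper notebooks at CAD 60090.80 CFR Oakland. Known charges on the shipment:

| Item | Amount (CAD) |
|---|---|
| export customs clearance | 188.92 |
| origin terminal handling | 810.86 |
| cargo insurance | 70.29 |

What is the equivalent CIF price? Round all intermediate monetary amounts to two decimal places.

CIF price: CAD 60161.09

Not relevant to the conversion: export clearance, origin terminal — on the seller under both CFR and CIF; already in the CFR price and stays in the CIF price.
From CFR to CIF, the seller additionally bears: insurance.
CIF price = 60090.80 + 70.29 = 60161.09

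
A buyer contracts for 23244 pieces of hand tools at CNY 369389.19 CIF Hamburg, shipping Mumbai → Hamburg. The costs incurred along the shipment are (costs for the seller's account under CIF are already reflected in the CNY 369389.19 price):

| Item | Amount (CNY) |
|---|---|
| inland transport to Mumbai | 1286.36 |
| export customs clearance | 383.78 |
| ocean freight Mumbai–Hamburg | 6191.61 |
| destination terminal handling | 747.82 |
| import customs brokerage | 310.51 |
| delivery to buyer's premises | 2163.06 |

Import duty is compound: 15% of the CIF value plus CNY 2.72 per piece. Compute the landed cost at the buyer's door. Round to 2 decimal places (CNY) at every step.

CIF: the seller pays costs through ocean freight and marine insurance to the destination port.
Already in the invoice (seller's account under CIF): inland to port, export clearance, freight — exclude.
The CIF price already equals the CIF value: 369389.19
Ad valorem component: 369389.19 × 15% = 55408.38
Specific component: 23244 × 2.72 = 63223.68
Import duty = 55408.38 + 63223.68 = 118632.06
Buyer bears: destination terminal 747.82 + brokerage 310.51 + delivery 2163.06 + duty 118632.06 = 121853.45
Landed cost = invoice 369389.19 + 121853.45 = 491242.64

Total landed cost: CNY 491242.64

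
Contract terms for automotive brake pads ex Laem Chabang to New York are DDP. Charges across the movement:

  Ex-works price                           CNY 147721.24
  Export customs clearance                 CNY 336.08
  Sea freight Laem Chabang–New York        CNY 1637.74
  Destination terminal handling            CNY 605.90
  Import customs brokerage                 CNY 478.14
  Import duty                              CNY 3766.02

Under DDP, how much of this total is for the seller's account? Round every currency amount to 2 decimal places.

DDP: the seller bears all costs including import duty.
Seller's account: goods 147721.24 + export clearance 336.08 + freight 1637.74 + destination terminal 605.90 + brokerage 478.14 + duty 3766.02 = 154545.12
Buyer's account: 0.00

Seller's account: CNY 154545.12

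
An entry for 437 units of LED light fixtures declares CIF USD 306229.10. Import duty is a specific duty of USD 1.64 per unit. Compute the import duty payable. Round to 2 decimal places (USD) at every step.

Import duty = 437 × 1.64 = 716.68

Import duty: USD 716.68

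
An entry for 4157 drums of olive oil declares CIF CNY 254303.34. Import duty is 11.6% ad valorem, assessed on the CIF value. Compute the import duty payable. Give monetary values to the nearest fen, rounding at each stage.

Import duty: CNY 29499.19

Import duty = 254303.34 × 11.6% = 29499.19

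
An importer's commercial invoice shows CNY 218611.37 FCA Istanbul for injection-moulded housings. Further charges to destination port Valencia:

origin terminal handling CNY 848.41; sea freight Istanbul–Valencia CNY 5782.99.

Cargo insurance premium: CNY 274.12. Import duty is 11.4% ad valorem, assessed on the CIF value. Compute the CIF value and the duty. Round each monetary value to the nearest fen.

CIF = FCA price + pre-shipment costs + freight + insurance
CIF = 218611.37 + 848.41 + 5782.99 + 274.12 = 225516.89
Import duty = 225516.89 × 11.4% = 25708.93

CIF value: CNY 225516.89; import duty: CNY 25708.93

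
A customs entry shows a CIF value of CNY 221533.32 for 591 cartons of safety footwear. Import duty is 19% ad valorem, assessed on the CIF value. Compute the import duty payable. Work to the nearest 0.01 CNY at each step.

Import duty: CNY 42091.33

Import duty = 221533.32 × 19% = 42091.33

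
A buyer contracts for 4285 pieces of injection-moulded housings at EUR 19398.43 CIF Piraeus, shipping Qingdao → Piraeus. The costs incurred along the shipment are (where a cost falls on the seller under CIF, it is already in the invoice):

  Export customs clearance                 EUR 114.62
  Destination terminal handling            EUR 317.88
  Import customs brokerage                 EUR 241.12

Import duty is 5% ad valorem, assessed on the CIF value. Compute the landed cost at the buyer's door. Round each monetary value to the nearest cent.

CIF: the seller pays costs through ocean freight and marine insurance to the destination port.
Already in the invoice (seller's account under CIF): export clearance — exclude.
The CIF price already equals the CIF value: 19398.43
Import duty = 19398.43 × 5% = 969.92
Buyer bears: destination terminal 317.88 + brokerage 241.12 + duty 969.92 = 1528.92
Landed cost = invoice 19398.43 + 1528.92 = 20927.35

Total landed cost: EUR 20927.35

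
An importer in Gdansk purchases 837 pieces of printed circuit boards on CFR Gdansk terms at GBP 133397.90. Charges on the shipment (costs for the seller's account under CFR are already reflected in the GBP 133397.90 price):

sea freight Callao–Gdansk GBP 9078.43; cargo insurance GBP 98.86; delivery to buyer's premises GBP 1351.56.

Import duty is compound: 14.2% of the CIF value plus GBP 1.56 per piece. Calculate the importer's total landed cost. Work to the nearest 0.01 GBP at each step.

Total landed cost: GBP 155110.58

CFR: the seller pays costs through ocean freight to the destination port, but not insurance.
Already in the invoice (seller's account under CFR): freight — exclude.
CIF value = CFR price + insurance = 133397.90 + 98.86 = 133496.76
Ad valorem component: 133496.76 × 14.2% = 18956.54
Specific component: 837 × 1.56 = 1305.72
Import duty = 18956.54 + 1305.72 = 20262.26
Buyer bears: insurance 98.86 + delivery 1351.56 + duty 20262.26 = 21712.68
Landed cost = invoice 133397.90 + 21712.68 = 155110.58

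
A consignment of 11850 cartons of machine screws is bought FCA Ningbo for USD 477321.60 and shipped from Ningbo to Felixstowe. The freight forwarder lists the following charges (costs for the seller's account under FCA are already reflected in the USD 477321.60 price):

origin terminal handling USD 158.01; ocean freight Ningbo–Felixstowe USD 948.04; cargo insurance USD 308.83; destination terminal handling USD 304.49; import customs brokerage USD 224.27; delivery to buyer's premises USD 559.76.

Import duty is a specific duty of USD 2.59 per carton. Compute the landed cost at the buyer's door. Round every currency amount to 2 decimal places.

Total landed cost: USD 510516.50

FCA: the seller delivers export-cleared goods to the carrier; the buyer bears costs from that point.
CIF value = FCA price + origin terminal + freight + insurance = 477321.60 + 158.01 + 948.04 + 308.83 = 478736.48
Import duty = 11850 × 2.59 = 30691.50
Buyer bears: origin terminal 158.01 + freight 948.04 + insurance 308.83 + destination terminal 304.49 + brokerage 224.27 + delivery 559.76 + duty 30691.50 = 33194.90
Landed cost = invoice 477321.60 + 33194.90 = 510516.50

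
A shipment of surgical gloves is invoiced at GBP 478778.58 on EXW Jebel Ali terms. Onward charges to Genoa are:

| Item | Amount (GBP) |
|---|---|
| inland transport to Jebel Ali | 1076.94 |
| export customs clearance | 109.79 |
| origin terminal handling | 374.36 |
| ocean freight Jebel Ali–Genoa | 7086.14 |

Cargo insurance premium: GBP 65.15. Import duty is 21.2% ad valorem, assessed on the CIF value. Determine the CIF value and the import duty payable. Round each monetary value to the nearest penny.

CIF value: GBP 487490.96; import duty: GBP 103348.08

CIF = EXW price + pre-shipment costs + freight + insurance
CIF = 478778.58 + 1076.94 + 109.79 + 374.36 + 7086.14 + 65.15 = 487490.96
Import duty = 487490.96 × 21.2% = 103348.08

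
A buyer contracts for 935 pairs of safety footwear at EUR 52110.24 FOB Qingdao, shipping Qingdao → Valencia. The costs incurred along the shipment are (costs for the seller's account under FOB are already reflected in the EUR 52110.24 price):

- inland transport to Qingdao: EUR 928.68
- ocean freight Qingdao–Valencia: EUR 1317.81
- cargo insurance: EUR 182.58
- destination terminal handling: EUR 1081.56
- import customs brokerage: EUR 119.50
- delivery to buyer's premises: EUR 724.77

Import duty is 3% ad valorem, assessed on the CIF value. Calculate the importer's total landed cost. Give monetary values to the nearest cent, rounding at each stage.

FOB: the seller bears costs until goods are on board at the origin port; the buyer bears freight, insurance and all costs thereafter.
Already in the invoice (seller's account under FOB): inland to port — exclude.
CIF value = FOB price + freight + insurance = 52110.24 + 1317.81 + 182.58 = 53610.63
Import duty = 53610.63 × 3% = 1608.32
Buyer bears: freight 1317.81 + insurance 182.58 + destination terminal 1081.56 + brokerage 119.50 + delivery 724.77 + duty 1608.32 = 5034.54
Landed cost = invoice 52110.24 + 5034.54 = 57144.78

Total landed cost: EUR 57144.78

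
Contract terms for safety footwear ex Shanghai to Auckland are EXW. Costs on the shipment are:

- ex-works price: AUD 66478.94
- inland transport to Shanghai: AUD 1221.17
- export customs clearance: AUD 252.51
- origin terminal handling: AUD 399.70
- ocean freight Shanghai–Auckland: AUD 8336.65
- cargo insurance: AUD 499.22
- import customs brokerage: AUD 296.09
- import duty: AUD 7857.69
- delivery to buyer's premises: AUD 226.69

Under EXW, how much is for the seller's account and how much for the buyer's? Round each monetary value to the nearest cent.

EXW: the seller makes goods available at their premises; the buyer bears all onward costs.
Seller's account: goods 66478.94 = 66478.94
Buyer's account: inland to port 1221.17 + export clearance 252.51 + origin terminal 399.70 + freight 8336.65 + insurance 499.22 + brokerage 296.09 + duty 7857.69 + delivery 226.69 = 19089.72

Seller: AUD 66478.94; buyer: AUD 19089.72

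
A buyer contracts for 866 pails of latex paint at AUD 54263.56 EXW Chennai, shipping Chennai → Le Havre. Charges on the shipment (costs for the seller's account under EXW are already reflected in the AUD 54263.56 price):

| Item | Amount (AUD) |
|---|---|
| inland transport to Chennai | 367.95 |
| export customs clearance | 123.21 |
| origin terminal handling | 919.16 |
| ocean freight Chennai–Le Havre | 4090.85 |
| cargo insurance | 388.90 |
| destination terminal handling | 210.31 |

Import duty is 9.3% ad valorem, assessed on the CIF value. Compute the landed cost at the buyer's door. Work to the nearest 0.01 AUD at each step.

Total landed cost: AUD 65958.23

EXW: the seller makes goods available at their premises; the buyer bears all onward costs.
CIF value = EXW price + inland to port + export clearance + origin terminal + freight + insurance = 54263.56 + 367.95 + 123.21 + 919.16 + 4090.85 + 388.90 = 60153.63
Import duty = 60153.63 × 9.3% = 5594.29
Buyer bears: inland to port 367.95 + export clearance 123.21 + origin terminal 919.16 + freight 4090.85 + insurance 388.90 + destination terminal 210.31 + duty 5594.29 = 11694.67
Landed cost = invoice 54263.56 + 11694.67 = 65958.23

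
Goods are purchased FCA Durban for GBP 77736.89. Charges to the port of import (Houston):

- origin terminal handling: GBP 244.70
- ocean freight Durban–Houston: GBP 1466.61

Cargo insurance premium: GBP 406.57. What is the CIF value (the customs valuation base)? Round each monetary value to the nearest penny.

CIF = FCA price + pre-shipment costs + freight + insurance
CIF = 77736.89 + 244.70 + 1466.61 + 406.57 = 79854.77

CIF value: GBP 79854.77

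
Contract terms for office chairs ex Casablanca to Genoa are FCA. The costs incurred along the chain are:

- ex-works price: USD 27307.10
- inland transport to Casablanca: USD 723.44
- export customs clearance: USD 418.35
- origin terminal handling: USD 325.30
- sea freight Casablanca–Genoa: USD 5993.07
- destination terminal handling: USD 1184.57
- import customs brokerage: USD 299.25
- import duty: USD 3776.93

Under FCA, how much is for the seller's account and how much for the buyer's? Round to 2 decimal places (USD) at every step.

FCA: the seller delivers export-cleared goods to the carrier; the buyer bears costs from that point.
Seller's account: goods 27307.10 + inland to port 723.44 + export clearance 418.35 = 28448.89
Buyer's account: origin terminal 325.30 + freight 5993.07 + destination terminal 1184.57 + brokerage 299.25 + duty 3776.93 = 11579.12

Seller: USD 28448.89; buyer: USD 11579.12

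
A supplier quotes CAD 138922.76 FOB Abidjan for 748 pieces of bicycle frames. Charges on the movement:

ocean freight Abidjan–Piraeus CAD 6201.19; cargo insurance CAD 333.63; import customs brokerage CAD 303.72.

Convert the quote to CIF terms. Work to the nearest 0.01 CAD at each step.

CIF price: CAD 145457.58

Not relevant to the conversion: brokerage — on the buyer under both terms; not part of either seller's price.
From FOB to CIF, the seller additionally bears: freight, insurance.
CIF price = 138922.76 + 6201.19 + 333.63 = 145457.58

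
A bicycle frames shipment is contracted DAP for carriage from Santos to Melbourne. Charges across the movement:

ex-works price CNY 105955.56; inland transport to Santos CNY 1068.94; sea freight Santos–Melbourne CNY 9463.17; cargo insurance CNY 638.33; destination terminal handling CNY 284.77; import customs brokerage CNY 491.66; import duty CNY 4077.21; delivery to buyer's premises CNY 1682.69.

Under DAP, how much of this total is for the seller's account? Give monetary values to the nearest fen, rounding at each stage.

Seller's account: CNY 119093.46

DAP: the seller bears all costs to the named destination except import duty and clearance.
Seller's account: goods 105955.56 + inland to port 1068.94 + freight 9463.17 + insurance 638.33 + destination terminal 284.77 + delivery 1682.69 = 119093.46
Buyer's account: brokerage 491.66 + duty 4077.21 = 4568.87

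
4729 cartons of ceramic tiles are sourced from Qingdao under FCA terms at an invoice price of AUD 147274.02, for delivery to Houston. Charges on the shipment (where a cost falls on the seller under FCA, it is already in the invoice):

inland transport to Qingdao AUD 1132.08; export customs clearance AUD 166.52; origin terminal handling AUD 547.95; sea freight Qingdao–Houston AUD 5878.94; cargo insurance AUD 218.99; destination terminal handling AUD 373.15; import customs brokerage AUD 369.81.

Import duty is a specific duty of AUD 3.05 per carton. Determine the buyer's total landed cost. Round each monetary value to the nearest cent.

Total landed cost: AUD 169086.31

FCA: the seller delivers export-cleared goods to the carrier; the buyer bears costs from that point.
Already in the invoice (seller's account under FCA): inland to port, export clearance — exclude.
CIF value = FCA price + origin terminal + freight + insurance = 147274.02 + 547.95 + 5878.94 + 218.99 = 153919.90
Import duty = 4729 × 3.05 = 14423.45
Buyer bears: origin terminal 547.95 + freight 5878.94 + insurance 218.99 + destination terminal 373.15 + brokerage 369.81 + duty 14423.45 = 21812.29
Landed cost = invoice 147274.02 + 21812.29 = 169086.31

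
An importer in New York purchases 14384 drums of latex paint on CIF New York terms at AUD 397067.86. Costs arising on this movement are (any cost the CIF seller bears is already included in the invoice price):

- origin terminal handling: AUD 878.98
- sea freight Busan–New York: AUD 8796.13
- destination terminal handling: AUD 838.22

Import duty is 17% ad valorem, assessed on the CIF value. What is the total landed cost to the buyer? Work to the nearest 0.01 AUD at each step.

CIF: the seller pays costs through ocean freight and marine insurance to the destination port.
Already in the invoice (seller's account under CIF): origin terminal, freight — exclude.
The CIF price already equals the CIF value: 397067.86
Import duty = 397067.86 × 17% = 67501.54
Buyer bears: destination terminal 838.22 + duty 67501.54 = 68339.76
Landed cost = invoice 397067.86 + 68339.76 = 465407.62

Total landed cost: AUD 465407.62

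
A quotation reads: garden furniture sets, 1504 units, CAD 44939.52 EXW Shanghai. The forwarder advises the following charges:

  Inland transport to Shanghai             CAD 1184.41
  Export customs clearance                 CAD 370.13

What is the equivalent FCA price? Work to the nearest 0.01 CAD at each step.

FCA price: CAD 46494.06

From EXW to FCA, the seller additionally bears: inland to port, export clearance.
FCA price = 44939.52 + 1184.41 + 370.13 = 46494.06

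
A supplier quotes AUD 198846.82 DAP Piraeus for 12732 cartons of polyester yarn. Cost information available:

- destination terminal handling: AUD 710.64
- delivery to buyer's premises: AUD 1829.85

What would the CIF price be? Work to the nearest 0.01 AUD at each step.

CIF price: AUD 196306.33

From DAP to CIF, the seller no longer bears: destination terminal, delivery.
CIF price = 198846.82 − 710.64 − 1829.85 = 196306.33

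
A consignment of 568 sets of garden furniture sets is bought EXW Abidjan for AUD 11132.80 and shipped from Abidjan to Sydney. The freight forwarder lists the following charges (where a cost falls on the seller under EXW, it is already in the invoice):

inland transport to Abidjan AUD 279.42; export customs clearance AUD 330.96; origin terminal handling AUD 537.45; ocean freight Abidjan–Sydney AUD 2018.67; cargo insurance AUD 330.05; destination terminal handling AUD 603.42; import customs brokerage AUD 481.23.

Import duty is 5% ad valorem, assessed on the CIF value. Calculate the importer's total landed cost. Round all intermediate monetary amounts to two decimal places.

Total landed cost: AUD 16445.47

EXW: the seller makes goods available at their premises; the buyer bears all onward costs.
CIF value = EXW price + inland to port + export clearance + origin terminal + freight + insurance = 11132.80 + 279.42 + 330.96 + 537.45 + 2018.67 + 330.05 = 14629.35
Import duty = 14629.35 × 5% = 731.47
Buyer bears: inland to port 279.42 + export clearance 330.96 + origin terminal 537.45 + freight 2018.67 + insurance 330.05 + destination terminal 603.42 + brokerage 481.23 + duty 731.47 = 5312.67
Landed cost = invoice 11132.80 + 5312.67 = 16445.47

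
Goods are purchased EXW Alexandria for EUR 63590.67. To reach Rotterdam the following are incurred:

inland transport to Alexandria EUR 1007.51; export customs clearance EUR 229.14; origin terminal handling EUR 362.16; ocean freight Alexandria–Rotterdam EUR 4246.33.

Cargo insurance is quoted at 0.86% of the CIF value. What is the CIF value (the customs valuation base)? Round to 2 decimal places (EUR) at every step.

CIF value: EUR 70038.14

Let C be the CIF value. C = EXW price + pre-shipment costs + freight + 0.86% × C
C − 0.86% × C = 63590.67 + 1007.51 + 229.14 + 362.16 + 4246.33
0.9914 × C = 69435.81
C = 69435.81 / 0.9914 = 70038.14
Insurance premium = 0.86% × 70038.14 = 602.33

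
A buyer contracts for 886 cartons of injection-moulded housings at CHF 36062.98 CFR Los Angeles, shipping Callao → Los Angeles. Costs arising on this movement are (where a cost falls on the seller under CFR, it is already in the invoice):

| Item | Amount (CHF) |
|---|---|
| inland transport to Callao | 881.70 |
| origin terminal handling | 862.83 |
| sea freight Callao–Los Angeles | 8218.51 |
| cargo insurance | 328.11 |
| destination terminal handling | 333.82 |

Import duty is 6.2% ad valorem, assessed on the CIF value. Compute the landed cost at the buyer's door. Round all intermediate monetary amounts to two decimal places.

CFR: the seller pays costs through ocean freight to the destination port, but not insurance.
Already in the invoice (seller's account under CFR): inland to port, origin terminal, freight — exclude.
CIF value = CFR price + insurance = 36062.98 + 328.11 = 36391.09
Import duty = 36391.09 × 6.2% = 2256.25
Buyer bears: insurance 328.11 + destination terminal 333.82 + duty 2256.25 = 2918.18
Landed cost = invoice 36062.98 + 2918.18 = 38981.16

Total landed cost: CHF 38981.16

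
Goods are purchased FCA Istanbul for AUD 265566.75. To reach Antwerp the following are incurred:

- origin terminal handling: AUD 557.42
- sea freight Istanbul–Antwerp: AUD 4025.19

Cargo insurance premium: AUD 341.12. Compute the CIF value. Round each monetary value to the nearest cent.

CIF = FCA price + pre-shipment costs + freight + insurance
CIF = 265566.75 + 557.42 + 4025.19 + 341.12 = 270490.48

CIF value: AUD 270490.48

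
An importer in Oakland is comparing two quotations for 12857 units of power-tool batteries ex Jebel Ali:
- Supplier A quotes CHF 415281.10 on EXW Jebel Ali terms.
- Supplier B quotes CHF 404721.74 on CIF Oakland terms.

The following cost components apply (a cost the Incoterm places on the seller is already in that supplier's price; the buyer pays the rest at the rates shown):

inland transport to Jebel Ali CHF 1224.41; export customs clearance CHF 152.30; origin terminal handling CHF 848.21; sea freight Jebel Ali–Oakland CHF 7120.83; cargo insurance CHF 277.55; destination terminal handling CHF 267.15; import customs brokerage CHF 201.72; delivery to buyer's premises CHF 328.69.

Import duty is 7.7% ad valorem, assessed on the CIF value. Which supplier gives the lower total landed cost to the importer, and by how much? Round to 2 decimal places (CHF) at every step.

Supplier A (EXW):
CIF value = EXW price + inland to port + export clearance + origin terminal + freight + insurance = 415281.10 + 1224.41 + 152.30 + 848.21 + 7120.83 + 277.55 = 424904.40
Import duty = 424904.40 × 7.7% = 32717.64
Buyer bears (A): 1224.41 + 152.30 + 848.21 + 7120.83 + 277.55 + 267.15 + 201.72 + 328.69 = 10420.86
Landed cost (A) = invoice 415281.10 + 10420.86 + duty 32717.64 = 458419.60
Supplier B (CIF):
The CIF price already equals the CIF value: 404721.74
Import duty = 404721.74 × 7.7% = 31163.57
Buyer bears (B): 267.15 + 201.72 + 328.69 = 797.56
Landed cost (B) = invoice 404721.74 + 797.56 + duty 31163.57 = 436682.87
Difference = |458419.60 − 436682.87| = 21736.73

Supplier B is cheaper by CHF 21736.73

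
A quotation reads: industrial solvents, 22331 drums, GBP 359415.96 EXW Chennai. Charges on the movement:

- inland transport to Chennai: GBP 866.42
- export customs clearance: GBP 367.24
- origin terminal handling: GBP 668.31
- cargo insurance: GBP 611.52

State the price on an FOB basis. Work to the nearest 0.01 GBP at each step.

Not relevant to the conversion: insurance — on the buyer under both terms; not part of either seller's price.
From EXW to FOB, the seller additionally bears: inland to port, export clearance, origin terminal.
FOB price = 359415.96 + 866.42 + 367.24 + 668.31 = 361317.93

FOB price: GBP 361317.93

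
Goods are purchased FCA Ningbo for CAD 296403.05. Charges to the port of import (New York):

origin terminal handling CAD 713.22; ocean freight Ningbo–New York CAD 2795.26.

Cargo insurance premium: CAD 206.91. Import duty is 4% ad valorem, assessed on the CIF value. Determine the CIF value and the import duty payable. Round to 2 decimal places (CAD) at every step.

CIF = FCA price + pre-shipment costs + freight + insurance
CIF = 296403.05 + 713.22 + 2795.26 + 206.91 = 300118.44
Import duty = 300118.44 × 4% = 12004.74

CIF value: CAD 300118.44; import duty: CAD 12004.74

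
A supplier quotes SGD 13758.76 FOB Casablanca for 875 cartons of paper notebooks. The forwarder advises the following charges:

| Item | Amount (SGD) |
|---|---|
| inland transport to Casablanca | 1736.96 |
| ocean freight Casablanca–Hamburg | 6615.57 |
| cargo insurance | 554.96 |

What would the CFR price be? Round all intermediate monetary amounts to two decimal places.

CFR price: SGD 20374.33

Not relevant to the conversion: inland to port — on the seller under both FOB and CFR; already in the FOB price and stays in the CFR price. insurance — on the buyer under both terms; not part of either seller's price.
From FOB to CFR, the seller additionally bears: freight.
CFR price = 13758.76 + 6615.57 = 20374.33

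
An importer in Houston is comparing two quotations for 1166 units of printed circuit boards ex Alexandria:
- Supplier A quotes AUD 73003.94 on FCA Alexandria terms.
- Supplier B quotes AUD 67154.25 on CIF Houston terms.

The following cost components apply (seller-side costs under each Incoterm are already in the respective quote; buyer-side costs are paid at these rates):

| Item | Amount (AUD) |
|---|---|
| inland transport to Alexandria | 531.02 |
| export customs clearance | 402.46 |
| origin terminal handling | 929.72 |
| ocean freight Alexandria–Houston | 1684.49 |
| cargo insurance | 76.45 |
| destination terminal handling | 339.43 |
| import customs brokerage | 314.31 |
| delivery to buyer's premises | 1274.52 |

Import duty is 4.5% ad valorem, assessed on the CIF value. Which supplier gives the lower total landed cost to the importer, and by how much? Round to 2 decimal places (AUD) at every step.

Supplier B is cheaper by AUD 8924.67

Supplier A (FCA):
CIF value = FCA price + origin terminal + freight + insurance = 73003.94 + 929.72 + 1684.49 + 76.45 = 75694.60
Import duty = 75694.60 × 4.5% = 3406.26
Buyer bears (A): 929.72 + 1684.49 + 76.45 + 339.43 + 314.31 + 1274.52 = 4618.92
Landed cost (A) = invoice 73003.94 + 4618.92 + duty 3406.26 = 81029.12
Supplier B (CIF):
The CIF price already equals the CIF value: 67154.25
Import duty = 67154.25 × 4.5% = 3021.94
Buyer bears (B): 339.43 + 314.31 + 1274.52 = 1928.26
Landed cost (B) = invoice 67154.25 + 1928.26 + duty 3021.94 = 72104.45
Difference = |81029.12 − 72104.45| = 8924.67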